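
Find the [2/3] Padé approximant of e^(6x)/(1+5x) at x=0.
(222*x**2/65 + 201*x/65 + 1)/(876*x**3/65 - 759*x**2/65 + 136*x/65 + 1)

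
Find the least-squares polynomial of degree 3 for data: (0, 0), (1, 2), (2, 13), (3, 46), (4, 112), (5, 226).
-1/21 + (122/63)x + (-40/21)x² + (19/9)x³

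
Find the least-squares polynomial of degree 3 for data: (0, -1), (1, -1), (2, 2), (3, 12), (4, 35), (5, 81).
-76/63 + (449/189)x + (-335/126)x² + (59/54)x³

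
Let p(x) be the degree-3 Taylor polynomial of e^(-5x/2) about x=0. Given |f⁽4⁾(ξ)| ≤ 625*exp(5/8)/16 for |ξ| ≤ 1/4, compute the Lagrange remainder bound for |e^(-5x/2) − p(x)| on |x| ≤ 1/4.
625*exp(5/8)/98304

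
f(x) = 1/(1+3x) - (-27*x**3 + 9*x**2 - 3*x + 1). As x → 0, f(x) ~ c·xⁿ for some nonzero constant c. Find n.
4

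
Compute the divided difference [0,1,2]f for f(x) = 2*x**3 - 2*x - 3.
6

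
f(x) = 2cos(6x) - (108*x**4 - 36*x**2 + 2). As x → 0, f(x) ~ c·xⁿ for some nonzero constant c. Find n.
6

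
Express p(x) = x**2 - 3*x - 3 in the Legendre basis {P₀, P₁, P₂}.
(-8/3)P₀ + (-3)P₁ + (2/3)P₂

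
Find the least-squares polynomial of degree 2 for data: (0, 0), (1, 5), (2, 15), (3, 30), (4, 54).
12/35 + (71/70)x + (43/14)x²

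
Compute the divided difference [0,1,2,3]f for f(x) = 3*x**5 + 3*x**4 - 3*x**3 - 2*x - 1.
90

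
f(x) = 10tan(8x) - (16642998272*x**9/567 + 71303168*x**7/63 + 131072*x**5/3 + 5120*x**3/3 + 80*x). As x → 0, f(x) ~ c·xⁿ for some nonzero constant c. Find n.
11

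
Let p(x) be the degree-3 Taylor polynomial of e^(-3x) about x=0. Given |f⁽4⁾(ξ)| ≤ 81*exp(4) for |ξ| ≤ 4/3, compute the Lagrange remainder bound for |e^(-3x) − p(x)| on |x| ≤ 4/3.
32*exp(4)/3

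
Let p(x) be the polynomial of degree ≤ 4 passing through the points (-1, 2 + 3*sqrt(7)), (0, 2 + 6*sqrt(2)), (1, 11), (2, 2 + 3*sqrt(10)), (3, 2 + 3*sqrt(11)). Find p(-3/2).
-315*sqrt(2)/16 - 135*sqrt(10)/32 + 105*sqrt(11)/128 + 945*sqrt(7)/128 + 1829/64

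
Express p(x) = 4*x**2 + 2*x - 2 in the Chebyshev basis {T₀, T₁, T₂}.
(2)T₁ + (2)T₂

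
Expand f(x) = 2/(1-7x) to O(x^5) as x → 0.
2 + 14*x + 98*x**2 + 686*x**3 + 4802*x**4 + O(x**5)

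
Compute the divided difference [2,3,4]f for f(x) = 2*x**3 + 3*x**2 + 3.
21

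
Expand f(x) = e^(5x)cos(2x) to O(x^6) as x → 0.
1 + 5*x + 21*x**2/2 + 65*x**3/6 + 41*x**4/24 - 295*x**5/24 + O(x**6)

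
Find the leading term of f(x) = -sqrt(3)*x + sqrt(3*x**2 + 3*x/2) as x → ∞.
sqrt(3)/4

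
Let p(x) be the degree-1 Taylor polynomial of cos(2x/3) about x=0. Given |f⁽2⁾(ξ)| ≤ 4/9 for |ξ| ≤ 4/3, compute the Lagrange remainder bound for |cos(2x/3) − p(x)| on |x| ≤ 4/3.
32/81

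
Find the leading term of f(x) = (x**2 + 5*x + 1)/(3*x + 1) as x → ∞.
x/3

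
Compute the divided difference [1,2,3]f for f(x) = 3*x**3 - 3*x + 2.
18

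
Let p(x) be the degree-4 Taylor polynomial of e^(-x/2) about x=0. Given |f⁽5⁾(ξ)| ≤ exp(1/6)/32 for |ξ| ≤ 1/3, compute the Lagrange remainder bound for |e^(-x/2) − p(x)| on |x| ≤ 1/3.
exp(1/6)/933120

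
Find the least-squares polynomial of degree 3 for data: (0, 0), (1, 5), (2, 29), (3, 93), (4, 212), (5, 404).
1/7 + (-1/6)x + (45/28)x² + (35/12)x³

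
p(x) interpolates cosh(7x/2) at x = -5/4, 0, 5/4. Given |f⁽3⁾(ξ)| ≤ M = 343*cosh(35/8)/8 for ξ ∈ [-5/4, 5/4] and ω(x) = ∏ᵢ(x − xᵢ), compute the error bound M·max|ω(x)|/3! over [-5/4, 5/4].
42875*sqrt(3)*cosh(35/8)/13824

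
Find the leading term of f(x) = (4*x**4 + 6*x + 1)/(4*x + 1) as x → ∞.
x**3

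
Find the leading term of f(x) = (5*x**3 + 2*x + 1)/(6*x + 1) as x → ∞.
5*x**2/6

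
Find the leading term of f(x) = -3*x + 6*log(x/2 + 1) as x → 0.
-3*x**2/4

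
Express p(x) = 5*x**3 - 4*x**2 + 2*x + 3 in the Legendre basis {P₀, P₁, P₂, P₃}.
(5/3)P₀ + (5)P₁ + (-8/3)P₂ + (2)P₃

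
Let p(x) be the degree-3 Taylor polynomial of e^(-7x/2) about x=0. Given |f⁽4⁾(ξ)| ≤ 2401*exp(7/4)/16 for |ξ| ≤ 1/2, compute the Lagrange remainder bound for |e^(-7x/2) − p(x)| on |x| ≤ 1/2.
2401*exp(7/4)/6144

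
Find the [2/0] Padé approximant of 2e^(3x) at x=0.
9*x**2 + 6*x + 2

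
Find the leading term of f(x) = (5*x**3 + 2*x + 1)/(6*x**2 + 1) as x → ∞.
5*x/6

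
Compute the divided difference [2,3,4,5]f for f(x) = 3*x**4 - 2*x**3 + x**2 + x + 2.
40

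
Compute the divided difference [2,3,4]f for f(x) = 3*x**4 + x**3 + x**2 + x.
175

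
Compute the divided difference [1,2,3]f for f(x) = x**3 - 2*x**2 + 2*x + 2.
4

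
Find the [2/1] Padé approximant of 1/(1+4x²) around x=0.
1 - 4*x**2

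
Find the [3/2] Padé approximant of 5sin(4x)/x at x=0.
(20 - 112*x**2/3)/(4*x**2/5 + 1)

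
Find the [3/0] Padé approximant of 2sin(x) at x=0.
x*(6 - x**2)/3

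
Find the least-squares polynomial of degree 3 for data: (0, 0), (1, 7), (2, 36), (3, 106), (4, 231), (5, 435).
-5/42 + (653/252)x + (73/42)x² + (109/36)x³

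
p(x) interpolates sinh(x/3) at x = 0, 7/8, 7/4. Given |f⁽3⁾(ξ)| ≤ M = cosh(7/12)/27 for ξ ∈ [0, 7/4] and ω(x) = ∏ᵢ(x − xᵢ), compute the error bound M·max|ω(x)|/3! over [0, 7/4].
343*sqrt(3)*cosh(7/12)/373248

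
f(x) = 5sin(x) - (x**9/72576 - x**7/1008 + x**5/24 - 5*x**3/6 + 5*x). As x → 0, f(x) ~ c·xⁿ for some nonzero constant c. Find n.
11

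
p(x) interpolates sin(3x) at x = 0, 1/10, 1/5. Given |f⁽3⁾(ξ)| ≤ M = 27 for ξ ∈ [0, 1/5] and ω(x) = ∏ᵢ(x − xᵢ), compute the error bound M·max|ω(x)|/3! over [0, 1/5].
sqrt(3)/1000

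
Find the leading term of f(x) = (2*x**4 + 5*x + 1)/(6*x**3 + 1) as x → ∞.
x/3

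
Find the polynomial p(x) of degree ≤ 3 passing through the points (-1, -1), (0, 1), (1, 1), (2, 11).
2*x**3 - x**2 - x + 1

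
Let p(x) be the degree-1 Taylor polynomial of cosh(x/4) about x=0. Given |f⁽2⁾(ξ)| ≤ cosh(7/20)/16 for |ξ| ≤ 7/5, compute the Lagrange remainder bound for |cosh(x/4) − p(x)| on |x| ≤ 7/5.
49*cosh(7/20)/800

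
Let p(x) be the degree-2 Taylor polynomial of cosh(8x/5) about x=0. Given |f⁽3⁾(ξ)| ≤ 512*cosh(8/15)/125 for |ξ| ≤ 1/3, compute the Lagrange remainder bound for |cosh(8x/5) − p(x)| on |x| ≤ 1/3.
256*cosh(8/15)/10125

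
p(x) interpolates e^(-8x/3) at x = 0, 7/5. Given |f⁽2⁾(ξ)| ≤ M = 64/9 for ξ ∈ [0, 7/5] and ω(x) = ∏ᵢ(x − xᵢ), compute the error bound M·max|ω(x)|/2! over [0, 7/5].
392/225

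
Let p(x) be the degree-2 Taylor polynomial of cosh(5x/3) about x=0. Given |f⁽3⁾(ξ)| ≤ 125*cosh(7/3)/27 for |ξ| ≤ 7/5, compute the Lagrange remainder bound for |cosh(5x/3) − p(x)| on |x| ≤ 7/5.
343*cosh(7/3)/162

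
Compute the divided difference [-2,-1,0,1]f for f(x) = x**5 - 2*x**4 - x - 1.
9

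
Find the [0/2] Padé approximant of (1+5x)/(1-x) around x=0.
1/(30*x**2 - 6*x + 1)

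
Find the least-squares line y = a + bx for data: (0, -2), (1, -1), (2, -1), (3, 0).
a = -19/10, b = 3/5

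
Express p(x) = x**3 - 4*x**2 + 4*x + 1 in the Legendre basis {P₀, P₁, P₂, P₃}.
(-1/3)P₀ + (23/5)P₁ + (-8/3)P₂ + (2/5)P₃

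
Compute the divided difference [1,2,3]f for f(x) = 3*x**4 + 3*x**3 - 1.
93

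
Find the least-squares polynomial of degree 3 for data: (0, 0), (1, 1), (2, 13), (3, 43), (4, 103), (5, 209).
-41/126 + (1667/756)x + (-233/126)x² + (211/108)x³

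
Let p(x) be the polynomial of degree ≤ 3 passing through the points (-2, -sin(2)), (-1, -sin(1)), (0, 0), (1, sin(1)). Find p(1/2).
-sin(2)/16 + 5*sin(1)/8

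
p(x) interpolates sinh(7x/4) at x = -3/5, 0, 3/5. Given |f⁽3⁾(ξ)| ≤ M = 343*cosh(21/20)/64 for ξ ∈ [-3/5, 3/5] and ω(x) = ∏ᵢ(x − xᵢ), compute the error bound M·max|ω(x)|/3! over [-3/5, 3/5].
343*sqrt(3)*cosh(21/20)/8000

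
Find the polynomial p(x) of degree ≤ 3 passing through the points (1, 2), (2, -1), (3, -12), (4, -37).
-x**3 + 2*x**2 - 2*x + 3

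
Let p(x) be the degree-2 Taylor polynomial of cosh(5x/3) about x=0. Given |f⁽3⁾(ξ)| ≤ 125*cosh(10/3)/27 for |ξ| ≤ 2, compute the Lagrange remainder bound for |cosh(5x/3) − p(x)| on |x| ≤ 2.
500*cosh(10/3)/81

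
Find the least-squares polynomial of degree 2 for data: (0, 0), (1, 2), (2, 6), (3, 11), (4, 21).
8/35 + (17/70)x + (17/14)x²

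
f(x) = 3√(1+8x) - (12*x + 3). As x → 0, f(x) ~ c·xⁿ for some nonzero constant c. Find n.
2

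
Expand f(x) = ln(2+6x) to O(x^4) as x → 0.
log(2) + 3*x - 9*x**2/2 + 9*x**3 + O(x**4)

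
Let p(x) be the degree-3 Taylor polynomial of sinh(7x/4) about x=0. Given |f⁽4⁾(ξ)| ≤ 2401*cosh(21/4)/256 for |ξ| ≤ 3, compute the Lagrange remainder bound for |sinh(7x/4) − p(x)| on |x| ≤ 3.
64827*cosh(21/4)/2048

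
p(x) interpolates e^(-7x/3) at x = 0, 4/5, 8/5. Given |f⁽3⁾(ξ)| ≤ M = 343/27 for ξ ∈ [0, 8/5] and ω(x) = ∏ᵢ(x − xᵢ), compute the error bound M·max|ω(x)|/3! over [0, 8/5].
21952*sqrt(3)/91125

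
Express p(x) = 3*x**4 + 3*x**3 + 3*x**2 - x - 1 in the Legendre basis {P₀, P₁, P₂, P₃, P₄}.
(3/5)P₀ + (4/5)P₁ + (26/7)P₂ + (6/5)P₃ + (24/35)P₄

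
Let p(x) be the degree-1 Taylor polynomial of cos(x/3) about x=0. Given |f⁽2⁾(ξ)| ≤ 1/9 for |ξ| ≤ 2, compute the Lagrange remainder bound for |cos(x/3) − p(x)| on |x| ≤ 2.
2/9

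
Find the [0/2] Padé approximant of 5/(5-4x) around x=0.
1/(1 - 4*x/5)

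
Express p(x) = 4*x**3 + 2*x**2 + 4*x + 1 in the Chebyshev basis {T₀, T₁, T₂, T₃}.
(2)T₀ + (7)T₁ + T₂ + T₃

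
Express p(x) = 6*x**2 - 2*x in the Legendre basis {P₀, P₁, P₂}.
(2)P₀ + (-2)P₁ + (4)P₂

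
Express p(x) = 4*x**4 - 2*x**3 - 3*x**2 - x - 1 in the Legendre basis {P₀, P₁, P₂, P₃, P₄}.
(-6/5)P₀ + (-11/5)P₁ + (2/7)P₂ + (-4/5)P₃ + (32/35)P₄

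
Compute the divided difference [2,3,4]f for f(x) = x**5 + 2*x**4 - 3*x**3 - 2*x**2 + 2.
366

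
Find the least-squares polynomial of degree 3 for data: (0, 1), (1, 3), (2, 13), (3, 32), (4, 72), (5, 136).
107/126 + (223/108)x + (-95/252)x² + (29/27)x³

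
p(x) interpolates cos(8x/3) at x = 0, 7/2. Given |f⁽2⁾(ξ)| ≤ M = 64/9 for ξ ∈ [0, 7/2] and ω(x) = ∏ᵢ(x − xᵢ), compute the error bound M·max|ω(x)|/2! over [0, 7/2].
98/9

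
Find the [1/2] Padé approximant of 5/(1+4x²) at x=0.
5/(4*x**2 + 1)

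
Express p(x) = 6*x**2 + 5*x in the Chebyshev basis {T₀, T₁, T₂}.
(3)T₀ + (5)T₁ + (3)T₂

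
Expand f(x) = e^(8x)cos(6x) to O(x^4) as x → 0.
1 + 8*x + 14*x**2 - 176*x**3/3 + O(x**4)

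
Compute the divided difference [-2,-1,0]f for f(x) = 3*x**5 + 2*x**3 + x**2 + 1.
-50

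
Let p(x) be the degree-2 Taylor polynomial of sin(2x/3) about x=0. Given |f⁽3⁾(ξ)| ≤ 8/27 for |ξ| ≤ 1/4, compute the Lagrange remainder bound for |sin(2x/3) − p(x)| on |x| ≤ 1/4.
1/1296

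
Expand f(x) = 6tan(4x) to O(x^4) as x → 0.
24*x + 128*x**3 + O(x**4)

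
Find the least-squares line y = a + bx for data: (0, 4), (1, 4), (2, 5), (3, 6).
a = 37/10, b = 7/10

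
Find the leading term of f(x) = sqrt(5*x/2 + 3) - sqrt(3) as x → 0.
5*sqrt(3)*x/12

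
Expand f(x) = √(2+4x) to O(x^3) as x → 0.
sqrt(2) + sqrt(2)*x - sqrt(2)*x**2/2 + O(x**3)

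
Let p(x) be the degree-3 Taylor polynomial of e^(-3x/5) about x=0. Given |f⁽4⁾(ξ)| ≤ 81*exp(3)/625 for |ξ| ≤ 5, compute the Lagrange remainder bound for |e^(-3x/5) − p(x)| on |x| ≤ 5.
27*exp(3)/8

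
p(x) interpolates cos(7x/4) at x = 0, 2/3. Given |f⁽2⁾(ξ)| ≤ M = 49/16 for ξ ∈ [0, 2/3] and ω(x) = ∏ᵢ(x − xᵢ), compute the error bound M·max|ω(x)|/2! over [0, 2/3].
49/288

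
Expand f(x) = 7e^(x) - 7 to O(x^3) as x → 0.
7*x + 7*x**2/2 + O(x**3)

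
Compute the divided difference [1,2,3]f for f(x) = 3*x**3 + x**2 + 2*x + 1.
19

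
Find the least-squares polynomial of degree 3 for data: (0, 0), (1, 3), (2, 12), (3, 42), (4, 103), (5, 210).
5/126 + (2725/756)x + (-107/36)x² + (115/54)x³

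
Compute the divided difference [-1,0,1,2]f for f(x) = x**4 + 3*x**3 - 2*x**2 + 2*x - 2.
5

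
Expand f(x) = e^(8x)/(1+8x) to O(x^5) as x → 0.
1 + 32*x**2 - 512*x**3/3 + 1536*x**4 + O(x**5)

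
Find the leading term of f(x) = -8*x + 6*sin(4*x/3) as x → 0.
-64*x**3/27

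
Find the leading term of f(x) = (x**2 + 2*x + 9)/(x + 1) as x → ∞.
x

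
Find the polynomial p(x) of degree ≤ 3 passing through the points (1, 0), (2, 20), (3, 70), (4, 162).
2*x**3 + 3*x**2 - 3*x - 2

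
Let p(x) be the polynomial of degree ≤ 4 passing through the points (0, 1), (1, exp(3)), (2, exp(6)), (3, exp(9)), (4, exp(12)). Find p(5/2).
-5*exp(12)/128 - 5*exp(3)/32 + 3/128 + 45*exp(6)/64 + 15*exp(9)/32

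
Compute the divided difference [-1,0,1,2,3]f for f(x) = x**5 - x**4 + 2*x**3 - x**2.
4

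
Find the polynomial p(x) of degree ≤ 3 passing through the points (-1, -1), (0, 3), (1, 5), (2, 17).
2*x**3 - x**2 + x + 3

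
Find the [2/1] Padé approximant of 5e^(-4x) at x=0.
(40*x**2/3 - 40*x/3 + 5)/(4*x/3 + 1)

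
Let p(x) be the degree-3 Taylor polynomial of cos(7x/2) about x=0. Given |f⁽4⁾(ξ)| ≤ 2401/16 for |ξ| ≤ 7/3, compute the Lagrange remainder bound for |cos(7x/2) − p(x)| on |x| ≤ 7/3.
5764801/31104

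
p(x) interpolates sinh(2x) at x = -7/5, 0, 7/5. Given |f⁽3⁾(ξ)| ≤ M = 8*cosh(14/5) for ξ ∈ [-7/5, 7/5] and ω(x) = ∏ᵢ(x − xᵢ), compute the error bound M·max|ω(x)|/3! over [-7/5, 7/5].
2744*sqrt(3)*cosh(14/5)/3375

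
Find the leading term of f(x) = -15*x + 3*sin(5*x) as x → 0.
-125*x**3/2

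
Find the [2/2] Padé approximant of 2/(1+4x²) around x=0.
2/(4*x**2 + 1)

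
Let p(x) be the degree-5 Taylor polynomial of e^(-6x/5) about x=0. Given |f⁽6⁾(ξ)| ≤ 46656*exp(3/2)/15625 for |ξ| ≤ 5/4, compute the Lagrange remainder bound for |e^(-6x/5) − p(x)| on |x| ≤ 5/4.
81*exp(3/2)/5120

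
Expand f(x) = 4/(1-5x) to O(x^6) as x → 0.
4 + 20*x + 100*x**2 + 500*x**3 + 2500*x**4 + 12500*x**5 + O(x**6)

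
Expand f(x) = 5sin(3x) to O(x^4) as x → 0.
15*x - 45*x**3/2 + O(x**4)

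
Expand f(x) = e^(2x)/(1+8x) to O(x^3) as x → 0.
1 - 6*x + 50*x**2 + O(x**3)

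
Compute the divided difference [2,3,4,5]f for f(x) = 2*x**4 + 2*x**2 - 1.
28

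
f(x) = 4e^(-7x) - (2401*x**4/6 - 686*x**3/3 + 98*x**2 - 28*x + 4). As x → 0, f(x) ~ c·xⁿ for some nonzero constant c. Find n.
5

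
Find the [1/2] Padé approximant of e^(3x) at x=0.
(x + 1)/(3*x**2/2 - 2*x + 1)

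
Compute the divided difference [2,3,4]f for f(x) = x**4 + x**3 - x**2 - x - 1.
63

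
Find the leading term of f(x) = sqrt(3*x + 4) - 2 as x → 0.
3*x/4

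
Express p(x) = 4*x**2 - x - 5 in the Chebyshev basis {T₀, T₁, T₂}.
(-3)T₀ - T₁ + (2)T₂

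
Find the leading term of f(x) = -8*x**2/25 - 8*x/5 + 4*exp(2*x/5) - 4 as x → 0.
16*x**3/375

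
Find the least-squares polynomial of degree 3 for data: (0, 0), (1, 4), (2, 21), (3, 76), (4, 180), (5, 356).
11/63 + (239/189)x + (-76/63)x² + (82/27)x³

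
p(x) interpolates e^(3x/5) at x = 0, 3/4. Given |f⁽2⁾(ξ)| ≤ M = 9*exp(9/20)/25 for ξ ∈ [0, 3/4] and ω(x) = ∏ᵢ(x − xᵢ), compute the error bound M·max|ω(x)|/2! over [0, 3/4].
81*exp(9/20)/3200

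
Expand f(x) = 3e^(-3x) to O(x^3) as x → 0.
3 - 9*x + 27*x**2/2 + O(x**3)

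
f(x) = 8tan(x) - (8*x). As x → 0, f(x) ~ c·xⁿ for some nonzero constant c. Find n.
3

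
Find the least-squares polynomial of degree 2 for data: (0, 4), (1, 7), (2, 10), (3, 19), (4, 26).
4 + (8/5)x + x²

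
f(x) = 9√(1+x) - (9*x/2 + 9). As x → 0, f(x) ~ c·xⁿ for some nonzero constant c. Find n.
2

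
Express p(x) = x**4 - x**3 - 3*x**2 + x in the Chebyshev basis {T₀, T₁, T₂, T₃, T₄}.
(-9/8)T₀ + (1/4)T₁ - T₂ + (-1/4)T₃ + (1/8)T₄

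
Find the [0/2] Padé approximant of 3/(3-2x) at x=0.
1/(1 - 2*x/3)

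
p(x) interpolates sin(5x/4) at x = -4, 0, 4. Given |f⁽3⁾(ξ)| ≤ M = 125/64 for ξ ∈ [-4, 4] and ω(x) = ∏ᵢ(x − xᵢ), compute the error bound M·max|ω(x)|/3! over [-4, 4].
125*sqrt(3)/27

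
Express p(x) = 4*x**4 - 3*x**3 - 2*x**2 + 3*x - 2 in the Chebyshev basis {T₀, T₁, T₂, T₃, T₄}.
(-3/2)T₀ + (3/4)T₁ + T₂ + (-3/4)T₃ + (1/2)T₄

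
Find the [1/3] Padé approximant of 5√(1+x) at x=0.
(35*x/8 + 5)/(x**3/64 - x**2/16 + 3*x/8 + 1)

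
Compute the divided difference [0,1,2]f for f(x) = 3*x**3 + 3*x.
9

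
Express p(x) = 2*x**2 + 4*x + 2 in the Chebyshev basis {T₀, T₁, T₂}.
(3)T₀ + (4)T₁ + T₂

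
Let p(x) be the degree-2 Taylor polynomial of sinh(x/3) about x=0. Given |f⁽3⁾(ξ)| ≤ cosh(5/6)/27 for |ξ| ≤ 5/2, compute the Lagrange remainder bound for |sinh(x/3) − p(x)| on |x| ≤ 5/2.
125*cosh(5/6)/1296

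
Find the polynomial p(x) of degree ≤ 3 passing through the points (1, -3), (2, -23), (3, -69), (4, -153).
-2*x**3 - x**2 - 3*x + 3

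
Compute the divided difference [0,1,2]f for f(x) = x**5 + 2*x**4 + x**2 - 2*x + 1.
30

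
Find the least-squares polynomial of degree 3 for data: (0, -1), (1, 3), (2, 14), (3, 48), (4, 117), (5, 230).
-47/63 + (454/189)x + (-53/36)x² + (221/108)x³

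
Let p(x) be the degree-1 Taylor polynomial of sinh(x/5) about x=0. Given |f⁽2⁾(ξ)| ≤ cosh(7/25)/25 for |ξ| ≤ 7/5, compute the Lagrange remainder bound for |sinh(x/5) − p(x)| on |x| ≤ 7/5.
49*cosh(7/25)/1250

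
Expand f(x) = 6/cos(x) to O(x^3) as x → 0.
6 + 3*x**2 + O(x**3)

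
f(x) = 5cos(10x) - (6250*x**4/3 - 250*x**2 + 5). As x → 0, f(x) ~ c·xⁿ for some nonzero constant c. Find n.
6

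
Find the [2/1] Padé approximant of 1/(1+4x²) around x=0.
1 - 4*x**2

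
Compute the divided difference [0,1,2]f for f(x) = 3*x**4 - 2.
21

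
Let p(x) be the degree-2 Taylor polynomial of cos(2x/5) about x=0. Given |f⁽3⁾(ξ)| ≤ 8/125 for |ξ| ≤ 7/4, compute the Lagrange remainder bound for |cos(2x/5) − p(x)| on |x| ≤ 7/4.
343/6000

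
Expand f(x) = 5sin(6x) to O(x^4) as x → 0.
30*x - 180*x**3 + O(x**4)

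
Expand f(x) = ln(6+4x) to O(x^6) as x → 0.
log(6) + 2*x/3 - 2*x**2/9 + 8*x**3/81 - 4*x**4/81 + 32*x**5/1215 + O(x**6)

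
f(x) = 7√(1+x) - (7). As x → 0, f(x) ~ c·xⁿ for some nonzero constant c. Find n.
1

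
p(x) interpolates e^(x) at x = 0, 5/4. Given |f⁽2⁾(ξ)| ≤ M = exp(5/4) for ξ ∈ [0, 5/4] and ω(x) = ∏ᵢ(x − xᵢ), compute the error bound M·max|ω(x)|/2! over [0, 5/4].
25*exp(5/4)/128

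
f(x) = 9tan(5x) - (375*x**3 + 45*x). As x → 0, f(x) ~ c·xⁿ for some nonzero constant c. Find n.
5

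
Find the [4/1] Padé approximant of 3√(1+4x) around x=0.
(18*x**4/5 - 24*x**3/5 + 54*x**2/5 + 72*x/5 + 3)/(14*x/5 + 1)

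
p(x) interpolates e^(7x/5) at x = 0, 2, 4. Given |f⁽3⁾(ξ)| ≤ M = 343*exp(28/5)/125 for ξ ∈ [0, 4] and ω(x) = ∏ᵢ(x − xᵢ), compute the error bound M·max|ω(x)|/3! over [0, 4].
2744*sqrt(3)*exp(28/5)/3375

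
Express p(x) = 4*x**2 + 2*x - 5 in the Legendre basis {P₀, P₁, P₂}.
(-11/3)P₀ + (2)P₁ + (8/3)P₂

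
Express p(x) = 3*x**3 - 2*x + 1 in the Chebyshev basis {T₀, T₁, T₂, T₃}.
T₀ + (1/4)T₁ + (3/4)T₃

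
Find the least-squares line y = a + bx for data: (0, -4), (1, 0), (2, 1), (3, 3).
a = -33/10, b = 11/5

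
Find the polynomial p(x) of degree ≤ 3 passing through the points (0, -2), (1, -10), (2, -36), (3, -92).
-2*x**3 - 3*x**2 - 3*x - 2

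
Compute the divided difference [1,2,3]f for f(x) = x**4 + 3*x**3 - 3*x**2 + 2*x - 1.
40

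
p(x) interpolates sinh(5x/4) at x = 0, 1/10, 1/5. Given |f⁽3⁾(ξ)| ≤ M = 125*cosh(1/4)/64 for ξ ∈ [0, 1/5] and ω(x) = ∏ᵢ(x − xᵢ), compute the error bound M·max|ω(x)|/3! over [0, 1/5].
sqrt(3)*cosh(1/4)/13824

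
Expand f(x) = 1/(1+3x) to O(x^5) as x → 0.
1 - 3*x + 9*x**2 - 27*x**3 + 81*x**4 + O(x**5)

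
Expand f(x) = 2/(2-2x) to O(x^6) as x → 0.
1 + x + x**2 + x**3 + x**4 + x**5 + O(x**6)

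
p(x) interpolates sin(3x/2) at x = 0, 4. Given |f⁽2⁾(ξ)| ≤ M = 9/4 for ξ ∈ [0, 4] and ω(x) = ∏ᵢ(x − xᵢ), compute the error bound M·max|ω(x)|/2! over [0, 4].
9/2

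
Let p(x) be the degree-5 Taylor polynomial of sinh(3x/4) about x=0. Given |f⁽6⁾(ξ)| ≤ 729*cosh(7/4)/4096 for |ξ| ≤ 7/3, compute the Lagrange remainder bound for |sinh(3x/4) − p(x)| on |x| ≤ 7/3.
117649*cosh(7/4)/2949120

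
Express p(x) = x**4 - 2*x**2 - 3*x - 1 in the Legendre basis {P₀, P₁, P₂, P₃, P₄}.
(-22/15)P₀ + (-3)P₁ + (-16/21)P₂ + (8/35)P₄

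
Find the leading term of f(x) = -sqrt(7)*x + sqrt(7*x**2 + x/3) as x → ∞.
sqrt(7)/42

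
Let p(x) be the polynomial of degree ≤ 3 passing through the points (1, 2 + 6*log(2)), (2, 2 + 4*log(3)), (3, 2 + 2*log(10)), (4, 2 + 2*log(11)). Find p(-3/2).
2 + log(77371252455336267181195264000000000000000000000000000000000000000000000000*11**(7/8)*2**(3/4)*3**(1/4)*5**(1/8)/55275563349529895312919639662674586616836820777706673560551352652695476921)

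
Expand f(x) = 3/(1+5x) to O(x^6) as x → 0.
3 - 15*x + 75*x**2 - 375*x**3 + 1875*x**4 - 9375*x**5 + O(x**6)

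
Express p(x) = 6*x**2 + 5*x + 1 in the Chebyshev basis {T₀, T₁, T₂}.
(4)T₀ + (5)T₁ + (3)T₂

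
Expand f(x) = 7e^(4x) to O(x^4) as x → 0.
7 + 28*x + 56*x**2 + 224*x**3/3 + O(x**4)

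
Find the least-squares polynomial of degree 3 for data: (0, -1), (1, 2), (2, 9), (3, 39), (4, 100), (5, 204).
-29/42 + (491/252)x + (-7/3)x² + (73/36)x³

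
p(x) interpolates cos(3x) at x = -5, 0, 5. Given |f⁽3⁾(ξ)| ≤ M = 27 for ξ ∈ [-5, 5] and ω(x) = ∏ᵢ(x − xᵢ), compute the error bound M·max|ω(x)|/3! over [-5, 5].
125*sqrt(3)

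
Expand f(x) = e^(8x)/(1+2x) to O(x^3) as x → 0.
1 + 6*x + 20*x**2 + O(x**3)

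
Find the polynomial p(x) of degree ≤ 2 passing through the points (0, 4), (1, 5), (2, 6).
x + 4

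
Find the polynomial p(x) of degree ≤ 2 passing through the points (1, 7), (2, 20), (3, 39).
3*x**2 + 4*x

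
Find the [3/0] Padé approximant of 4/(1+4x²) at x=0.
4 - 16*x**2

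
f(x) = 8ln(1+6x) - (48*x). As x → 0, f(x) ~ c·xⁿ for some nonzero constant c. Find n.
2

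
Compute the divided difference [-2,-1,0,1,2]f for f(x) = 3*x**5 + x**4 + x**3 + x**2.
1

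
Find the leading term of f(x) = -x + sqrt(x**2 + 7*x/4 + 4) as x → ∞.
7/8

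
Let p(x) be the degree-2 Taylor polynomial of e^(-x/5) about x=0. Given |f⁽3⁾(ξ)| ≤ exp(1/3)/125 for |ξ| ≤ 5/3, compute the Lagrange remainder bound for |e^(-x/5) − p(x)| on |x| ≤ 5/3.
exp(1/3)/162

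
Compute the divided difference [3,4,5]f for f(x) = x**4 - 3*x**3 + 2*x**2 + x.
63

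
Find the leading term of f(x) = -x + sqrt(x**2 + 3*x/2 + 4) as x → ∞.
3/4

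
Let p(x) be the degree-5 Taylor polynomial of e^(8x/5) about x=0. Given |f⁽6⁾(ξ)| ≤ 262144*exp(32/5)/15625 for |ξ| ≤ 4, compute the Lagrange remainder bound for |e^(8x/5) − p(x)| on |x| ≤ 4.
67108864*exp(32/5)/703125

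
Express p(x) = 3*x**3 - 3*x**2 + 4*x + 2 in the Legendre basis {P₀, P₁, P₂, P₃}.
P₀ + (29/5)P₁ + (-2)P₂ + (6/5)P₃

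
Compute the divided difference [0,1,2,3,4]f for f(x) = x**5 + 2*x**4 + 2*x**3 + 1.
12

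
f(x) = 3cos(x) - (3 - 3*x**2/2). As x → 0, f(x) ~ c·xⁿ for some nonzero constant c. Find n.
4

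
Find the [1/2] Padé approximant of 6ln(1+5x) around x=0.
30*x/(-25*x**2/12 + 5*x/2 + 1)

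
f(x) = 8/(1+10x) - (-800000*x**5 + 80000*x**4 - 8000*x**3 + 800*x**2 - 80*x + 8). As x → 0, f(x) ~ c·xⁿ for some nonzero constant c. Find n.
6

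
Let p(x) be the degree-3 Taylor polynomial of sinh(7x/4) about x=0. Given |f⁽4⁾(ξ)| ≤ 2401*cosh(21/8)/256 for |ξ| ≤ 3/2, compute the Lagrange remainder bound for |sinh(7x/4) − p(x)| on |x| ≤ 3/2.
64827*cosh(21/8)/32768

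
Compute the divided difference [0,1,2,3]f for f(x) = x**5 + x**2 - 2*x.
25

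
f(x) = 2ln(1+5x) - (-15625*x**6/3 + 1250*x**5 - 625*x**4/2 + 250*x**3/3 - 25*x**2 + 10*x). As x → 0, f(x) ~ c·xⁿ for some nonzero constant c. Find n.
7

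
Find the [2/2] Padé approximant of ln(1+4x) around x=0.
4*x*(2*x + 1)/(8*x**2/3 + 4*x + 1)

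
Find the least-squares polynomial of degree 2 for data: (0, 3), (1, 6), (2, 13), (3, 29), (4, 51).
116/35 + (-107/70)x + (47/14)x²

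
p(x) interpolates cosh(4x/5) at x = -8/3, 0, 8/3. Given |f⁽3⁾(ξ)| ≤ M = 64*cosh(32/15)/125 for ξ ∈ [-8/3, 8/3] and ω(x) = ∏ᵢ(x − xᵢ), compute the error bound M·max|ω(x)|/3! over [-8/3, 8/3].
32768*sqrt(3)*cosh(32/15)/91125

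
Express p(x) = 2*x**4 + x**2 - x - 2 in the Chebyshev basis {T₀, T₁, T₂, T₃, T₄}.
(-3/4)T₀ - T₁ + (3/2)T₂ + (1/4)T₄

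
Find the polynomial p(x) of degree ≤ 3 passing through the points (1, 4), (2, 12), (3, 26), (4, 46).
3*x**2 - x + 2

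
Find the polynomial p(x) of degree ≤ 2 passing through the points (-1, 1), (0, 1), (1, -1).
-x**2 - x + 1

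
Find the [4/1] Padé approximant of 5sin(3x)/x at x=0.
81*x**4/8 - 45*x**2/2 + 15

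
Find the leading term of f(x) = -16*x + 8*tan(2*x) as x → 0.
64*x**3/3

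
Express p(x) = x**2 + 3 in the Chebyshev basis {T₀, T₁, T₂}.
(7/2)T₀ + (1/2)T₂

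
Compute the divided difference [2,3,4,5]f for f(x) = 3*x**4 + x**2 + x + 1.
42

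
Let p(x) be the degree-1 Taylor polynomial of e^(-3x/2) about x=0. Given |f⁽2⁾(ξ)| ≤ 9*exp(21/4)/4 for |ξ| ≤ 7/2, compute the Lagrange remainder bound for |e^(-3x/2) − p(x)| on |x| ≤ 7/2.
441*exp(21/4)/32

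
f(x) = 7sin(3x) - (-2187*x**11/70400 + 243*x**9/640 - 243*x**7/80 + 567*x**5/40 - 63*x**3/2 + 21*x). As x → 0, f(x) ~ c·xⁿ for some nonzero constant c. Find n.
13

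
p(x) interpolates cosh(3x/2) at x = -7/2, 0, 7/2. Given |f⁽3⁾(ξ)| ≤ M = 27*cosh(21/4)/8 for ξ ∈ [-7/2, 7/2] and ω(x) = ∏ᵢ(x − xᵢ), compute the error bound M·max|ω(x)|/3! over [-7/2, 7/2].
343*sqrt(3)*cosh(21/4)/64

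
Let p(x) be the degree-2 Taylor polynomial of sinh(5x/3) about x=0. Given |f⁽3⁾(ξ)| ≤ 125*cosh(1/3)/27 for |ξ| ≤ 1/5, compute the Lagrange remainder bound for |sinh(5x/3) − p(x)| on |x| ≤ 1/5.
cosh(1/3)/162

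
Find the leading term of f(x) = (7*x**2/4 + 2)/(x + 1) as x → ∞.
7*x/4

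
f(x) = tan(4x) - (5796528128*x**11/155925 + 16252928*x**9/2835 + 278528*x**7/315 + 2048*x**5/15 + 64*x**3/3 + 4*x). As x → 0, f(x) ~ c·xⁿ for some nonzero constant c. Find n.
13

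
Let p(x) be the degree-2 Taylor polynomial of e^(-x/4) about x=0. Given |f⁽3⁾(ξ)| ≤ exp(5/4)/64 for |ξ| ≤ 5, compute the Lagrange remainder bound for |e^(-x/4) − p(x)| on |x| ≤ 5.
125*exp(5/4)/384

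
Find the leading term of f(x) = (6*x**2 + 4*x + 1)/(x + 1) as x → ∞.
6*x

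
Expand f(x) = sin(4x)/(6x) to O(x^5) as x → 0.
2/3 - 16*x**2/9 + 64*x**4/45 + O(x**5)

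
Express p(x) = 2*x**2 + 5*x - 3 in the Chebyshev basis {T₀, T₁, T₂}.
(-2)T₀ + (5)T₁ + T₂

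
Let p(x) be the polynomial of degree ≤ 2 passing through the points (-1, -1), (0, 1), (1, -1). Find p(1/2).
1/2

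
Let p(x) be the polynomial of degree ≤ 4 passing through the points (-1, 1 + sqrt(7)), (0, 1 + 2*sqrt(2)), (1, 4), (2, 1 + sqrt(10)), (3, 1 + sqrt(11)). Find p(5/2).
-41/64 - 5*sqrt(7)/128 + 7*sqrt(2)/16 + 35*sqrt(11)/128 + 35*sqrt(10)/32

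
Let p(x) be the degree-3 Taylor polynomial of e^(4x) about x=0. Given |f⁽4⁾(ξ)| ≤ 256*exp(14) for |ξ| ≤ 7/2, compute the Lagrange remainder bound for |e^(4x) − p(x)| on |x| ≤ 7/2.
4802*exp(14)/3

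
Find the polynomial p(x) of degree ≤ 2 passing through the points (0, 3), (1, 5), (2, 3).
-2*x**2 + 4*x + 3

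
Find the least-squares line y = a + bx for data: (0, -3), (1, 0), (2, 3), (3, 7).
a = -16/5, b = 33/10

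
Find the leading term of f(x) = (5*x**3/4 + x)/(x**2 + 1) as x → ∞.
5*x/4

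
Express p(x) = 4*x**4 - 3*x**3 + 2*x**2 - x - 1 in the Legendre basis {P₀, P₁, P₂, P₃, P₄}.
(7/15)P₀ + (-14/5)P₁ + (76/21)P₂ + (-6/5)P₃ + (32/35)P₄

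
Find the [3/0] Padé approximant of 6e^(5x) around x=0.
125*x**3 + 75*x**2 + 30*x + 6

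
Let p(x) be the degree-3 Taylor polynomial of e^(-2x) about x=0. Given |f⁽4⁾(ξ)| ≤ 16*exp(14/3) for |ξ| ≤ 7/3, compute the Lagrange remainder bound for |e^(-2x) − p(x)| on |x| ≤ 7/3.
4802*exp(14/3)/243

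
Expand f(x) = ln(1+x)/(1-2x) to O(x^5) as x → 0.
x + 3*x**2/2 + 10*x**3/3 + 77*x**4/12 + O(x**5)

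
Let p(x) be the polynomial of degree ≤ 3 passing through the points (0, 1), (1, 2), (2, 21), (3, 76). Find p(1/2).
3/8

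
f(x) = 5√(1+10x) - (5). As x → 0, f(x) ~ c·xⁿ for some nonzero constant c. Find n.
1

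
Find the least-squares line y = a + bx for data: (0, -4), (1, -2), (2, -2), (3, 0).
a = -19/5, b = 6/5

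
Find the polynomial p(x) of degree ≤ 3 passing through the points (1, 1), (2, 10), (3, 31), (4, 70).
x**3 + 2*x - 2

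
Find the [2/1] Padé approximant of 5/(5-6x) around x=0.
1/(1 - 6*x/5)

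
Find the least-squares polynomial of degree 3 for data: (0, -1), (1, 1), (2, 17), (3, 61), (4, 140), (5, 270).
-127/126 + (-1229/756)x + (409/252)x² + (103/54)x³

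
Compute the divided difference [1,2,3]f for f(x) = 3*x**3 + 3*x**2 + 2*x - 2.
21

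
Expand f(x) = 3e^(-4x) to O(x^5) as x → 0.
3 - 12*x + 24*x**2 - 32*x**3 + 32*x**4 + O(x**5)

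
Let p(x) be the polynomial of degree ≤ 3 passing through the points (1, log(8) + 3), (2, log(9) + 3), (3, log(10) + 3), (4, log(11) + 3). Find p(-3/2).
log(8796093022208000000000000000000000000*11**(7/16)*2**(3/8)*3**(1/8)*5**(1/16)/7434753751774828978684709077223679339) + 3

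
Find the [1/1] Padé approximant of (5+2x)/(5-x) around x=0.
(2*x/5 + 1)/(1 - x/5)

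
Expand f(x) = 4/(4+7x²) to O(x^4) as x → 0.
1 - 7*x**2/4 + O(x**4)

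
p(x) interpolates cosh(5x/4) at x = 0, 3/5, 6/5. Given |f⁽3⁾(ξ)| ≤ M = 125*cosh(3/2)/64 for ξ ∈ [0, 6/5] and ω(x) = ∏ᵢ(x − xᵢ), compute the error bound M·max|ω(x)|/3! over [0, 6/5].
sqrt(3)*cosh(3/2)/64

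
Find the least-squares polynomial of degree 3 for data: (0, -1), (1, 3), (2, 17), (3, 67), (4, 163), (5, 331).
-55/63 + (605/189)x + (-28/9)x² + (85/27)x³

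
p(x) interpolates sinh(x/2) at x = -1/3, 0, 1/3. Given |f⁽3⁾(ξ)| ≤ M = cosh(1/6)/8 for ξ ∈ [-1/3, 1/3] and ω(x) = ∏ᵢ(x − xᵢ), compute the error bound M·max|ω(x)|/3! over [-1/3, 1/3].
sqrt(3)*cosh(1/6)/5832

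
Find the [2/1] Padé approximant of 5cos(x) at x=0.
5 - 5*x**2/2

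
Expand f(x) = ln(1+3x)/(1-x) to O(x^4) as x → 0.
3*x - 3*x**2/2 + 15*x**3/2 + O(x**4)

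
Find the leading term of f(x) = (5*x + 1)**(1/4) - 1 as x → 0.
5*x/4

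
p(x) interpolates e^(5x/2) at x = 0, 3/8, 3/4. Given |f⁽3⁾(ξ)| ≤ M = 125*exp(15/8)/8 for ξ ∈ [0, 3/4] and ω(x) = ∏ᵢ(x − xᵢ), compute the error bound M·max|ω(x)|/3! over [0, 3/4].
125*sqrt(3)*exp(15/8)/4096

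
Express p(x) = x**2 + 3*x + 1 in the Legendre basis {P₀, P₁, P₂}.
(4/3)P₀ + (3)P₁ + (2/3)P₂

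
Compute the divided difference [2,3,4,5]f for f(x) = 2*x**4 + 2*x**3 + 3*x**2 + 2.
30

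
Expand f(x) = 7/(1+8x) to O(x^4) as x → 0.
7 - 56*x + 448*x**2 - 3584*x**3 + O(x**4)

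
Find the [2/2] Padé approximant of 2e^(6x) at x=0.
(6*x**2 + 6*x + 2)/(3*x**2 - 3*x + 1)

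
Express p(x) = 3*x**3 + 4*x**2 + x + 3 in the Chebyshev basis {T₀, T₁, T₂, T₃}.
(5)T₀ + (13/4)T₁ + (2)T₂ + (3/4)T₃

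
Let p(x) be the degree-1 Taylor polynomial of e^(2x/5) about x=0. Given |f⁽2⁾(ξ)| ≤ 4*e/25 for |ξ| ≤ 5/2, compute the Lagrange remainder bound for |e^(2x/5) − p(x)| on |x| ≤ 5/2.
e/2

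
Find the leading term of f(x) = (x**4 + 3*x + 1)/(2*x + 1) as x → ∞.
x**3/2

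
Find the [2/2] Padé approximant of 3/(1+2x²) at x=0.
3/(2*x**2 + 1)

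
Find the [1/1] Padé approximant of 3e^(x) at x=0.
(3*x/2 + 3)/(1 - x/2)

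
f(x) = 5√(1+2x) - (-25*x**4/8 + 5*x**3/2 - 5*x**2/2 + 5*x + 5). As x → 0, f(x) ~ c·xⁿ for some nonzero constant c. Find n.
5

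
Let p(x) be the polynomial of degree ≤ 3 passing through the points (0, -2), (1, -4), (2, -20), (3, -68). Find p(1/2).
-19/8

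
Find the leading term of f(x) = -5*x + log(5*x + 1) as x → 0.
-25*x**2/2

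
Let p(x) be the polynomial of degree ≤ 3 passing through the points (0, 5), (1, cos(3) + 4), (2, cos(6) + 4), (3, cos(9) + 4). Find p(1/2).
15*cos(3)/16 - 5*cos(6)/16 + cos(9)/16 + 69/16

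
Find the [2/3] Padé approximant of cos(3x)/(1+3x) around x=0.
(1 - 15*x**2/4)/(9*x**3/4 + 3*x**2/4 + 3*x + 1)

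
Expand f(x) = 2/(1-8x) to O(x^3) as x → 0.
2 + 16*x + 128*x**2 + O(x**3)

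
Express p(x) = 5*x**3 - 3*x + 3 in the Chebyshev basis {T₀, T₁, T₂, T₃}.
(3)T₀ + (3/4)T₁ + (5/4)T₃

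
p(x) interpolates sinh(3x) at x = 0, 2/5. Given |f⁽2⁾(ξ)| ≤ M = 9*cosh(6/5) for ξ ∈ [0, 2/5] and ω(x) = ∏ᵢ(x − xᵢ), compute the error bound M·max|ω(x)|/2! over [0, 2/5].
9*cosh(6/5)/50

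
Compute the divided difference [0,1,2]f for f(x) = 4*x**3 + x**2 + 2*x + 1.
13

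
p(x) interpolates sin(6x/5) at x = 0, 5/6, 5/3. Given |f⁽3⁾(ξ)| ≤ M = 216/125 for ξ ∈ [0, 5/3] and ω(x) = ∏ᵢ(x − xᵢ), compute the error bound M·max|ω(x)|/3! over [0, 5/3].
sqrt(3)/27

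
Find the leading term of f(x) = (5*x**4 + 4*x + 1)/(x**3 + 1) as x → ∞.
5*x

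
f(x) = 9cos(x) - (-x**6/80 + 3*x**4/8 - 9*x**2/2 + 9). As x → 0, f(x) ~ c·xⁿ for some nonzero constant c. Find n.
8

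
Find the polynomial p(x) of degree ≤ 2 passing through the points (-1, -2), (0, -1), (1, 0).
x - 1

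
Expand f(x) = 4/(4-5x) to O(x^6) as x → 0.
1 + 5*x/4 + 25*x**2/16 + 125*x**3/64 + 625*x**4/256 + 3125*x**5/1024 + O(x**6)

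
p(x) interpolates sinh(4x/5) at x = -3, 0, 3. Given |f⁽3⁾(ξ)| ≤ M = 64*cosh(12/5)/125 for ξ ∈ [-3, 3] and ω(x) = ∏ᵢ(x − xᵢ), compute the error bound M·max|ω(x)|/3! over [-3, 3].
64*sqrt(3)*cosh(12/5)/125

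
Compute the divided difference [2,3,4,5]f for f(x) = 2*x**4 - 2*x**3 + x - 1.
26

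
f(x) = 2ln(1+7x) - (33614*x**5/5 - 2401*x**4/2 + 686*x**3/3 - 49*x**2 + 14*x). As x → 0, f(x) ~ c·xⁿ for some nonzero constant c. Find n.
6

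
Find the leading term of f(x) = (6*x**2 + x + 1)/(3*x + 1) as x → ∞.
2*x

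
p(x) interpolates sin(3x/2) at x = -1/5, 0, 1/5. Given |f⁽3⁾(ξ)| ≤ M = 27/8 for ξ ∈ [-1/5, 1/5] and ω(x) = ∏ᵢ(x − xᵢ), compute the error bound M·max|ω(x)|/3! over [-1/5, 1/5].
sqrt(3)/1000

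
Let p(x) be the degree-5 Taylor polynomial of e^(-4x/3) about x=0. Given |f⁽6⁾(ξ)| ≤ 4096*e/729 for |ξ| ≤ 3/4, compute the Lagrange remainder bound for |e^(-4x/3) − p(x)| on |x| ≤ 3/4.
e/720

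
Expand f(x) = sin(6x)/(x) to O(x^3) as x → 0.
6 - 36*x**2 + O(x**3)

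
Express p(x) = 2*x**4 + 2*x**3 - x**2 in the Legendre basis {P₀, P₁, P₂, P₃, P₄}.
(1/15)P₀ + (6/5)P₁ + (10/21)P₂ + (4/5)P₃ + (16/35)P₄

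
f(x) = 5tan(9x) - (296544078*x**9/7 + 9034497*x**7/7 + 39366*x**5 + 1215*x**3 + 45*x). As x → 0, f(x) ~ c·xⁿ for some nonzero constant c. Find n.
11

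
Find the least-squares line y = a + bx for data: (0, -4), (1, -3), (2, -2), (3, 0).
a = -21/5, b = 13/10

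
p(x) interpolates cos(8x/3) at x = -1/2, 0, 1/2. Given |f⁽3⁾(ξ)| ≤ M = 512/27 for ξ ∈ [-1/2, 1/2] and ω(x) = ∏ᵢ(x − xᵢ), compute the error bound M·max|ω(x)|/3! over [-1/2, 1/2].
64*sqrt(3)/729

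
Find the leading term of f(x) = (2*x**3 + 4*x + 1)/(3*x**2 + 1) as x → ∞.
2*x/3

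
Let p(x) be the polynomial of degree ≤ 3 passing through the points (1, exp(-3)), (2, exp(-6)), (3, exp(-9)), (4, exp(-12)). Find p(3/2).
(-5*exp(3) + 1 + 15*exp(6) + 5*exp(9))*exp(-12)/16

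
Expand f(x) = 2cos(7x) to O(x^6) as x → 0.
2 - 49*x**2 + 2401*x**4/12 + O(x**6)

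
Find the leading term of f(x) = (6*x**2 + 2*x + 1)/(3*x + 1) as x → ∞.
2*x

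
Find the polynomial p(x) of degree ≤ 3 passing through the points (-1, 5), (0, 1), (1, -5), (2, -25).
-2*x**3 - x**2 - 3*x + 1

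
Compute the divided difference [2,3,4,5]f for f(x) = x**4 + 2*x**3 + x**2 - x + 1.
16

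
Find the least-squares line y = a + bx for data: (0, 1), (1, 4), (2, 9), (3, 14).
a = 2/5, b = 22/5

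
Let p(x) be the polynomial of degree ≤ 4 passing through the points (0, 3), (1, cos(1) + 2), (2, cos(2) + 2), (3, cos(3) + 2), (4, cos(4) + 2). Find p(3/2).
45*cos(2)/64 + 3*cos(4)/128 - 5*cos(3)/32 + 15*cos(1)/32 + 251/128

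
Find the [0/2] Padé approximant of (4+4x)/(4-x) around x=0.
1/(5*x**2/4 - 5*x/4 + 1)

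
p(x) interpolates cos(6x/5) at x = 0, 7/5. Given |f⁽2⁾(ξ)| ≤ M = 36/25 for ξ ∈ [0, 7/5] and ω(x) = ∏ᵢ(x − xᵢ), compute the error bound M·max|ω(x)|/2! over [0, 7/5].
441/1250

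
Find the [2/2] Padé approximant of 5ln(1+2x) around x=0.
10*x*(x + 1)/(2*x**2/3 + 2*x + 1)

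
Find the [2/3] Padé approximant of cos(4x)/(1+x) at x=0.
(1 - 20*x**2/3)/(4*x**3/3 + 4*x**2/3 + x + 1)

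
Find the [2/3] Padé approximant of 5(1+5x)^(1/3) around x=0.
(875*x**2/18 + 100*x/3 + 5)/(-125*x**3/162 + 25*x**2/6 + 5*x + 1)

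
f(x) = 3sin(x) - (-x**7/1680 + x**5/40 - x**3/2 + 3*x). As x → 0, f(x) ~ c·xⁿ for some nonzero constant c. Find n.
9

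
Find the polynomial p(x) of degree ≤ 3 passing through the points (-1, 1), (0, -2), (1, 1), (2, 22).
2*x**3 + 3*x**2 - 2*x - 2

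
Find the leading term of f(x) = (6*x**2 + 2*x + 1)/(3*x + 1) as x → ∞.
2*x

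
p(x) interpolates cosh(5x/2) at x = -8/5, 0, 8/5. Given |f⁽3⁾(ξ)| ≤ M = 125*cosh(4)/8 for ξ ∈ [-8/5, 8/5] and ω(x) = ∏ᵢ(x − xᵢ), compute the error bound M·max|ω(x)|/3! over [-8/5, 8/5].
64*sqrt(3)*cosh(4)/27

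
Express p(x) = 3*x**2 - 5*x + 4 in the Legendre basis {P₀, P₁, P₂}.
(5)P₀ + (-5)P₁ + (2)P₂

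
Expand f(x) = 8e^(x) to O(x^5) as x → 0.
8 + 8*x + 4*x**2 + 4*x**3/3 + x**4/3 + O(x**5)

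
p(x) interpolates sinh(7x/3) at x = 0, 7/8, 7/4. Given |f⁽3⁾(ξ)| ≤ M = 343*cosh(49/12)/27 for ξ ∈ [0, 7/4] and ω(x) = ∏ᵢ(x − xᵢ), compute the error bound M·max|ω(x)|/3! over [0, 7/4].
117649*sqrt(3)*cosh(49/12)/373248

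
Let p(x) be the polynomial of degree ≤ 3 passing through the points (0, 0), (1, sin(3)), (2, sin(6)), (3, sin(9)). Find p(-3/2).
135*sin(6)/16 - 189*sin(3)/16 - 35*sin(9)/16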